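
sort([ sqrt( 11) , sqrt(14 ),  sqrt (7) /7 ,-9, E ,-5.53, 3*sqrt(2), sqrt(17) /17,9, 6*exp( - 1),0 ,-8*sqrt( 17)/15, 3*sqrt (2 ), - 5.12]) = [-9, - 5.53, - 5.12, - 8 * sqrt ( 17) /15,0, sqrt( 17)/17,sqrt (7)/7,  6*exp( - 1),E, sqrt( 11 ), sqrt( 14),3*sqrt ( 2 ), 3*sqrt (2),9]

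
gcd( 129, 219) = 3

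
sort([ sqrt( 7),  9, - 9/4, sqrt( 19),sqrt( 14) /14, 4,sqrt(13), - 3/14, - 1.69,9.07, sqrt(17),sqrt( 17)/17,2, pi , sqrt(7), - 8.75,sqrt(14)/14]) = [ - 8.75,  -  9/4, - 1.69, - 3/14, sqrt(17 ) /17,sqrt(14 ) /14, sqrt( 14)/14,2 , sqrt( 7) , sqrt(7), pi, sqrt (13),  4, sqrt(17), sqrt(19), 9,9.07] 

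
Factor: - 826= - 2^1*7^1*59^1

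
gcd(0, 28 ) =28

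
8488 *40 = 339520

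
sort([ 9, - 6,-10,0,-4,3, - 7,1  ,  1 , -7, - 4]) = [-10,-7,-7,-6,-4,-4,0,1, 1, 3, 9]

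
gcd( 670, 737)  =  67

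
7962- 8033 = -71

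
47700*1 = 47700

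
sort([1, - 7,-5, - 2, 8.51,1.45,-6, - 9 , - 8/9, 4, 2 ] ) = [ - 9,-7,-6, - 5,- 2, - 8/9, 1,  1.45, 2, 4, 8.51 ]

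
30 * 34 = 1020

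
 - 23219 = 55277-78496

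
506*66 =33396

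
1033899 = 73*14163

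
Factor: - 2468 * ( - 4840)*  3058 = 2^6*5^1*11^3*139^1*617^1 = 36528176960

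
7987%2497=496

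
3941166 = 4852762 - 911596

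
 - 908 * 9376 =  - 8513408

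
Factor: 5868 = 2^2*3^2*163^1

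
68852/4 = 17213 = 17213.00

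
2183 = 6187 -4004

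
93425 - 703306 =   -  609881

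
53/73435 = 53/73435 = 0.00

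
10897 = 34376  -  23479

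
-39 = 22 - 61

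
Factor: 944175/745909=3^1*5^2*17^( - 2)*29^( - 1)*89^(  -  1 )*12589^1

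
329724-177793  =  151931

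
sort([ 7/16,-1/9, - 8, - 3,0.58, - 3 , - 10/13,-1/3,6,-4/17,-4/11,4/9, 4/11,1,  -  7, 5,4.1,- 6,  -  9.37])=[ - 9.37, - 8,-7,  -  6,  -  3, - 3, - 10/13,-4/11, - 1/3 ,-4/17, -1/9,  4/11,7/16, 4/9,0.58,1, 4.1,5,6] 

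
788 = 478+310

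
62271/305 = 204 + 51/305 =204.17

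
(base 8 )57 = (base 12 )3b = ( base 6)115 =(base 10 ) 47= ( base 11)43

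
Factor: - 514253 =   -  71^1*7243^1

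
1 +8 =9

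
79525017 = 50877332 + 28647685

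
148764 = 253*588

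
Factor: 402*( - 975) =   -  2^1*3^2*5^2*13^1* 67^1 =- 391950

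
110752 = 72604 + 38148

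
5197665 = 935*5559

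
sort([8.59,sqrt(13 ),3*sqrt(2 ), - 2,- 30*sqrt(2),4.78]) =[ - 30 * sqrt(2), - 2,sqrt( 13), 3*sqrt( 2) , 4.78, 8.59 ]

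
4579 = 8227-3648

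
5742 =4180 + 1562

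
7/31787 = 1/4541 = 0.00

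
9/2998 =9/2998 = 0.00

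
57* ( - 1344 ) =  - 76608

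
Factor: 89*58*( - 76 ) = - 392312 =- 2^3*19^1*29^1*89^1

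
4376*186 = 813936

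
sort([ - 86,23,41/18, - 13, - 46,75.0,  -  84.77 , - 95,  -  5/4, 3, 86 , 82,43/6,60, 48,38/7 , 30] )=[ - 95, - 86,  -  84.77, - 46, - 13, - 5/4,41/18 , 3,  38/7, 43/6,23,30,48,60,75.0 , 82,  86 ] 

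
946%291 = 73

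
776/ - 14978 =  - 1 + 7101/7489 = -0.05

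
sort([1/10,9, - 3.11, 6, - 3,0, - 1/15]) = [ - 3.11, - 3, -1/15,0,1/10 , 6,9]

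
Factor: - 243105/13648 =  - 285/16 = - 2^( - 4) * 3^1 *5^1 * 19^1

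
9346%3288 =2770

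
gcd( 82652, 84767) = 1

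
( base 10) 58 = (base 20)2i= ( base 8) 72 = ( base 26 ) 26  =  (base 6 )134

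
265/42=6 + 13/42 = 6.31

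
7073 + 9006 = 16079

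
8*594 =4752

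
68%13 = 3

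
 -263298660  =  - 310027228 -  - 46728568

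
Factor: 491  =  491^1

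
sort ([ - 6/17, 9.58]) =[-6/17, 9.58]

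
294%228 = 66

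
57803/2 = 28901 + 1/2 = 28901.50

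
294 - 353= - 59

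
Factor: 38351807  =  13^1*53^1*55663^1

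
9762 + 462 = 10224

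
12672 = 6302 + 6370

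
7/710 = 7/710 = 0.01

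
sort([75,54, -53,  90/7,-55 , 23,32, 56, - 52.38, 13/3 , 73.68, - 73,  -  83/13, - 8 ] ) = [ - 73, - 55, - 53, - 52.38,  -  8, - 83/13,  13/3,  90/7, 23, 32,54,56, 73.68, 75] 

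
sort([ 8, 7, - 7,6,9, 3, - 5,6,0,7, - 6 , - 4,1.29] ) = [ - 7, - 6, - 5, - 4, 0, 1.29, 3, 6, 6, 7,  7,8,9] 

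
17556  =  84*209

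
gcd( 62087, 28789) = 1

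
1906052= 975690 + 930362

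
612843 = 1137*539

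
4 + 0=4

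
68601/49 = 68601/49 = 1400.02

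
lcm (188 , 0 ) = 0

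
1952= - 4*( - 488)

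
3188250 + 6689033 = 9877283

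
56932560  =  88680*642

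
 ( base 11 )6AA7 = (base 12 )5481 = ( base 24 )g41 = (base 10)9313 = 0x2461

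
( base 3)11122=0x7d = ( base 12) A5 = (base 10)125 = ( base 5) 1000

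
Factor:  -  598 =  - 2^1 * 13^1*23^1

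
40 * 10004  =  400160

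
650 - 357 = 293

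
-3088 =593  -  3681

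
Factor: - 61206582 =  - 2^1*3^1*2131^1 * 4787^1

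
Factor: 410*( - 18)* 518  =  -3822840  =  -2^3*3^2*5^1*7^1*37^1*41^1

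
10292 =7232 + 3060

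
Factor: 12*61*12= 2^4*3^2*61^1 = 8784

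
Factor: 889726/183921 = 2^1*3^(-1)*101^( - 1 )*607^(- 1)*444863^1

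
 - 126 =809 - 935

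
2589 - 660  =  1929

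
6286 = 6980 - 694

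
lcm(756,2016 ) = 6048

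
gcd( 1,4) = 1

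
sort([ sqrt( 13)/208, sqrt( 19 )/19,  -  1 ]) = [ - 1,sqrt(13 ) /208  ,  sqrt( 19)/19]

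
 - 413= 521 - 934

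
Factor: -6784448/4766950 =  - 2^5*5^ ( -2)*  11^1*23^1*419^1*95339^ ( - 1)  =  - 3392224/2383475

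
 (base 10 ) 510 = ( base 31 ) ge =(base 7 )1326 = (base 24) l6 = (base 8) 776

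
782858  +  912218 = 1695076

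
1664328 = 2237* 744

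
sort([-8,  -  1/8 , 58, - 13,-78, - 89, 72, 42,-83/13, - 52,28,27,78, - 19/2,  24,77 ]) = [ - 89, - 78, - 52, - 13, - 19/2, - 8 , - 83/13,  -  1/8,24,27, 28,42,58,72,77,78 ] 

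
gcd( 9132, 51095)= 1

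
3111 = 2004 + 1107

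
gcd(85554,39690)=882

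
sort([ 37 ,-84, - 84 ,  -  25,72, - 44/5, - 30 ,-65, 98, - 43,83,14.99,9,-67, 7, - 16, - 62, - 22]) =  [-84, - 84, - 67, -65,-62, -43, - 30,-25 , - 22,  -  16,-44/5,7,9,14.99,37,72 , 83, 98 ] 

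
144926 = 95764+49162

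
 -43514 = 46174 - 89688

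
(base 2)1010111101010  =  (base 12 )32b6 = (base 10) 5610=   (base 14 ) 208A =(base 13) 2727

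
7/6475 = 1/925 = 0.00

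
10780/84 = 128 + 1/3 = 128.33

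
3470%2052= 1418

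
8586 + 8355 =16941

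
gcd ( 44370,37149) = 87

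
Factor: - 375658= - 2^1 * 31^1*73^1*83^1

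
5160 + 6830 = 11990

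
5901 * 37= 218337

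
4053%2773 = 1280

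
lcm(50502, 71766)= 1363554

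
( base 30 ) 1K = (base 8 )62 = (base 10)50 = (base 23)24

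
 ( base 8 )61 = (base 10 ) 49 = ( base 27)1M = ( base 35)1e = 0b110001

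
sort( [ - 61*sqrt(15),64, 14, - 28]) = [ - 61*sqrt(15 ),-28,14,64]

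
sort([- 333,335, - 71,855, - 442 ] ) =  [ - 442,  -  333,-71, 335 , 855]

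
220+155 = 375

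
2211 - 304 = 1907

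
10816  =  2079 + 8737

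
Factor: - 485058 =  - 2^1 * 3^1*7^1 * 11549^1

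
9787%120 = 67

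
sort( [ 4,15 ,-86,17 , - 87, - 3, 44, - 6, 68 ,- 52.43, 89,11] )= [-87, - 86, - 52.43,-6, - 3 , 4, 11 , 15,17,44, 68,  89] 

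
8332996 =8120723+212273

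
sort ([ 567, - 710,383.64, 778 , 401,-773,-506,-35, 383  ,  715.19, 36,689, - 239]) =[-773, - 710,-506, - 239,-35, 36 , 383, 383.64 , 401, 567, 689,715.19, 778]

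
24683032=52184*473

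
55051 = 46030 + 9021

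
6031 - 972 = 5059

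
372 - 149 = 223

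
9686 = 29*334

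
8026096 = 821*9776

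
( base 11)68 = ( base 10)74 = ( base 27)2K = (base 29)2g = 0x4a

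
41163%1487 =1014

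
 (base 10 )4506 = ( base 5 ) 121011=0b1000110011010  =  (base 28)5KQ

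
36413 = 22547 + 13866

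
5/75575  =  1/15115=0.00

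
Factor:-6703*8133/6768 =  -  2^( - 4)*3^( - 1 )*47^ (  -  1 )*2711^1*6703^1= -18171833/2256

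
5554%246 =142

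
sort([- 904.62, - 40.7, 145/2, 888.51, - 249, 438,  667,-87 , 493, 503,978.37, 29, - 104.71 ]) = [-904.62, - 249, - 104.71, - 87 , - 40.7, 29, 145/2, 438, 493, 503, 667, 888.51, 978.37]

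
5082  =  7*726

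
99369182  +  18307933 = 117677115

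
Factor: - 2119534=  - 2^1*103^1* 10289^1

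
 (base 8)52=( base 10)42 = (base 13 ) 33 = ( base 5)132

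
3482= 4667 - 1185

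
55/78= 55/78=0.71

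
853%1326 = 853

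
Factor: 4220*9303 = 39258660 = 2^2 * 3^1*5^1*7^1 *211^1*443^1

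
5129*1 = 5129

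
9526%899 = 536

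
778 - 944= - 166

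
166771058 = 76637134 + 90133924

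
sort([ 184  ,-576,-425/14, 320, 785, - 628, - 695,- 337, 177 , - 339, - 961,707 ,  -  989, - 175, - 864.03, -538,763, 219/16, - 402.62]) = [- 989, - 961, - 864.03, - 695, - 628, - 576, - 538,- 402.62, - 339, - 337, - 175, - 425/14, 219/16, 177,184, 320 , 707, 763,785 ]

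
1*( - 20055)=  -20055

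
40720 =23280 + 17440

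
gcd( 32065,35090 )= 605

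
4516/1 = 4516 =4516.00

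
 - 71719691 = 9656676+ - 81376367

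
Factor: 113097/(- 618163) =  - 3^1*7^(  -  1)*13^(-1 ) * 6793^( - 1 )*37699^1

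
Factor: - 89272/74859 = -2^3 * 3^( - 1 )*11159^1*24953^( - 1) 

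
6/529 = 6/529 = 0.01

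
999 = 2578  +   - 1579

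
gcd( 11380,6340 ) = 20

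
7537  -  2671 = 4866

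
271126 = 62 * 4373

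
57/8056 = 3/424 =0.01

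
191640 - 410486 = - 218846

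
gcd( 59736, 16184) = 8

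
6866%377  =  80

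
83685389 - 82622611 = 1062778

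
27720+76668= 104388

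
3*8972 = 26916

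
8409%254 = 27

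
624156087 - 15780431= 608375656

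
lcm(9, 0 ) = 0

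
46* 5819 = 267674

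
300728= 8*37591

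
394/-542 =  - 1 + 74/271 = - 0.73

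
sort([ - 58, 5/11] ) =[ - 58,5/11]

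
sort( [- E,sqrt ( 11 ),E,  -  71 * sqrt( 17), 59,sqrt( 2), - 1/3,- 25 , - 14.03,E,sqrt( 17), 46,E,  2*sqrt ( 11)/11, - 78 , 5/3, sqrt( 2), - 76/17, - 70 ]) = [ - 71*sqrt(17), - 78,-70 , - 25,  -  14.03, - 76/17, - E, - 1/3,2*sqrt(11)/11,sqrt(2),sqrt( 2),5/3  ,  E,E, E,sqrt( 11), sqrt( 17),46,59]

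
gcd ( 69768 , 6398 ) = 2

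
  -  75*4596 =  - 344700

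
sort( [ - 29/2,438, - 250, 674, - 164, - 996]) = [ - 996,-250, - 164, -29/2, 438,674 ]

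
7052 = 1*7052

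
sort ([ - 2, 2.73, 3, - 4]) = [-4, - 2,  2.73, 3] 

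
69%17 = 1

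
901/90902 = 901/90902 =0.01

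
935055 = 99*9445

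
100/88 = 1+ 3/22  =  1.14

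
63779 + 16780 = 80559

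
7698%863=794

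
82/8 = 41/4 = 10.25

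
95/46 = 95/46= 2.07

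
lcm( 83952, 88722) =7807536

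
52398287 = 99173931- 46775644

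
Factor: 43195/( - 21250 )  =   - 8639/4250 = -2^( - 1)*5^(-3)*17^( - 1) * 53^1*163^1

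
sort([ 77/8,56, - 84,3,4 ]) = [ - 84,3,4,77/8,56] 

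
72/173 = 72/173 = 0.42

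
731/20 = 36 + 11/20= 36.55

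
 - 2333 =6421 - 8754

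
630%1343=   630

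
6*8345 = 50070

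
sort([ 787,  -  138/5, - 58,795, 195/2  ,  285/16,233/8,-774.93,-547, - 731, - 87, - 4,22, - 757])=[  -  774.93, - 757, - 731, - 547, - 87,-58,-138/5, - 4,285/16, 22,233/8,195/2, 787, 795]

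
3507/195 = 17+64/65= 17.98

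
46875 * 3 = 140625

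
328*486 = 159408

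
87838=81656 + 6182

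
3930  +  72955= 76885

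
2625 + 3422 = 6047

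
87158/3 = 87158/3=29052.67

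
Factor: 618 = 2^1*3^1*103^1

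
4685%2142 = 401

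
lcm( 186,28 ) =2604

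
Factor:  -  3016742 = -2^1 * 47^1*67^1*479^1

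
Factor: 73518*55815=4103407170 = 2^1*3^2*5^1 * 61^2 *12253^1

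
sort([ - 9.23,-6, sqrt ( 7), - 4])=[ - 9.23,- 6,-4, sqrt( 7 ) ]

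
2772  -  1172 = 1600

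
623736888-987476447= - 363739559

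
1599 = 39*41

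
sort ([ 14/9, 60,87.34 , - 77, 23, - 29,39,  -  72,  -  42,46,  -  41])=[-77, - 72, - 42, - 41,  -  29, 14/9,23, 39, 46,60,87.34]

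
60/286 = 30/143= 0.21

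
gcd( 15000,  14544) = 24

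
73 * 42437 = 3097901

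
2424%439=229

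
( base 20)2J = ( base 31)1s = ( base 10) 59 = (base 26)27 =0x3b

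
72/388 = 18/97 =0.19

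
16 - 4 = 12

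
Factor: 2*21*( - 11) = - 2^1*3^1 * 7^1* 11^1 = - 462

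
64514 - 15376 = 49138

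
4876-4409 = 467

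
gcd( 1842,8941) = 1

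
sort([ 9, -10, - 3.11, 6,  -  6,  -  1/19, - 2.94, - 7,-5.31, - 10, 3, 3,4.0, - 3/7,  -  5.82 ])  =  [ - 10, - 10, -7, - 6, - 5.82 , - 5.31,  -  3.11, - 2.94, -3/7, - 1/19,3, 3,  4.0,6, 9]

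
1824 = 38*48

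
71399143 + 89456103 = 160855246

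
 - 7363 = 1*(  -  7363 )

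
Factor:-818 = -2^1*409^1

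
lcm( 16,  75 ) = 1200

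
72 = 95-23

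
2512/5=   2512/5=502.40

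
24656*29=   715024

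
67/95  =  67/95 =0.71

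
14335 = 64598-50263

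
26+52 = 78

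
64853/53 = 64853/53 = 1223.64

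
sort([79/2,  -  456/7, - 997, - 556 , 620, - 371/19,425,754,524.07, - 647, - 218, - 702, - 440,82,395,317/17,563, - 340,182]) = [ - 997, - 702, - 647, - 556,  -  440, - 340, - 218, - 456/7, - 371/19,317/17,79/2,82 , 182,395, 425 , 524.07,563, 620,754]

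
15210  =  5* 3042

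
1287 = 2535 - 1248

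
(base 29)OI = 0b1011001010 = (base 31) n1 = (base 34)l0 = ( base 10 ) 714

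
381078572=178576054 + 202502518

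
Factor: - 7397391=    - 3^1*  421^1  *  5857^1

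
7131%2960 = 1211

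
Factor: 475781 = 47^1 * 53^1* 191^1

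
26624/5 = 5324 + 4/5 = 5324.80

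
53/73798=53/73798 = 0.00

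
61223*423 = 25897329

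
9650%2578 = 1916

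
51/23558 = 51/23558 =0.00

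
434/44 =217/22= 9.86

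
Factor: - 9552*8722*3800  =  -316587667200  =  - 2^8*3^1*5^2*7^2*19^1*89^1*199^1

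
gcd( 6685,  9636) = 1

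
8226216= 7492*1098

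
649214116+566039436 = 1215253552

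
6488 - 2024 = 4464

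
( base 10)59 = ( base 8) 73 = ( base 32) 1r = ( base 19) 32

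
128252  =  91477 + 36775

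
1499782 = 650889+848893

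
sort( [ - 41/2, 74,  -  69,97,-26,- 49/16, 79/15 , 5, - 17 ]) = [ - 69, - 26,-41/2, - 17, - 49/16,5, 79/15,  74, 97]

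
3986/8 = 1993/4 = 498.25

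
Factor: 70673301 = 3^2 * 17^1*461917^1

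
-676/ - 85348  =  169/21337 = 0.01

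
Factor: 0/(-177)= 0 = 0^1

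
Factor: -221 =  -  13^1 * 17^1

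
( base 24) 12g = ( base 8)1200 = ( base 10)640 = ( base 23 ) 14J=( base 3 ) 212201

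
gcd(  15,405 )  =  15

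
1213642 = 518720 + 694922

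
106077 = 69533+36544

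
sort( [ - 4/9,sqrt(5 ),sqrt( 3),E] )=[ - 4/9, sqrt(3),sqrt( 5),E ] 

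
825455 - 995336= - 169881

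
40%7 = 5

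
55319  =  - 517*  (  -  107 ) 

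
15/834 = 5/278 = 0.02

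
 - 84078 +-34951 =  - 119029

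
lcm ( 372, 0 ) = 0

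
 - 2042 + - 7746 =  - 9788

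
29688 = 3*9896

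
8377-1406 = 6971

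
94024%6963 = 3505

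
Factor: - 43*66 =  - 2^1*3^1 *11^1*43^1 = - 2838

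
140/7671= 140/7671 = 0.02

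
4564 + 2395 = 6959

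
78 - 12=66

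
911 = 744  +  167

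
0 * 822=0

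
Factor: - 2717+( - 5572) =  - 3^3*307^1 = - 8289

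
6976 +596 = 7572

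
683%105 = 53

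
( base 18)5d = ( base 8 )147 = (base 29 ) 3G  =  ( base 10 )103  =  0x67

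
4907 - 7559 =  - 2652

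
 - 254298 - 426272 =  - 680570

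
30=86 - 56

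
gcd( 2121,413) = 7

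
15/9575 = 3/1915 = 0.00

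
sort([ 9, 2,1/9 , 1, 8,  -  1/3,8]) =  [  -  1/3,1/9,1, 2, 8,8, 9]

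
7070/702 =3535/351 = 10.07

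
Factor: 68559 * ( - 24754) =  - 1697109486 =- 2^1*3^1*12377^1* 22853^1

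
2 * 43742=87484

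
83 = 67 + 16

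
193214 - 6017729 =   -  5824515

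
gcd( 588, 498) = 6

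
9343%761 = 211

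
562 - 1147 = -585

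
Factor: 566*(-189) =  - 106974 = -2^1*3^3*7^1*283^1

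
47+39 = 86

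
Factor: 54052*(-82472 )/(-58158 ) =2228888272/29079= 2^4*3^( - 4 )*13^2*61^1*359^( - 1)*13513^1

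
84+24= 108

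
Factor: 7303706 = 2^1*47^1*77699^1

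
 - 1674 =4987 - 6661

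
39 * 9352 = 364728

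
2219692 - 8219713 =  - 6000021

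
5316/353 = 5316/353 = 15.06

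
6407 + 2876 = 9283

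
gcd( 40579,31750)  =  1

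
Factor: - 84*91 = -7644 = -  2^2* 3^1 * 7^2* 13^1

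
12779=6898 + 5881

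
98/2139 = 98/2139 = 0.05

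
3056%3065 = 3056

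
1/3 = 1/3=0.33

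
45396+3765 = 49161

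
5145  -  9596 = -4451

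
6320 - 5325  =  995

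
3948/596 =6 + 93/149 = 6.62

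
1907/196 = 1907/196 = 9.73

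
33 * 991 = 32703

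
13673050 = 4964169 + 8708881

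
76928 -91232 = - 14304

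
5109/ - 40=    - 5109/40= - 127.72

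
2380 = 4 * 595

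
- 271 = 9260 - 9531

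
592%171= 79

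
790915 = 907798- 116883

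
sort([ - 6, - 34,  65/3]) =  [  -  34, - 6, 65/3 ]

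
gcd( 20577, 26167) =1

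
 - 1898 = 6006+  - 7904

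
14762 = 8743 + 6019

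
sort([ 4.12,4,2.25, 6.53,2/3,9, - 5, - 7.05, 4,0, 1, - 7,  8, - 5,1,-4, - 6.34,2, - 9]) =[ - 9, - 7.05,-7, - 6.34 ,-5,-5 , - 4,  0,2/3,  1,1,2 , 2.25, 4,4, 4.12,6.53 , 8,9 ]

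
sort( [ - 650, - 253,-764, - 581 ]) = [ - 764, - 650, - 581, - 253]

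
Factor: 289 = 17^2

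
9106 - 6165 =2941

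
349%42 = 13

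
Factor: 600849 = 3^2*101^1*661^1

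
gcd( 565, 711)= 1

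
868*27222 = 23628696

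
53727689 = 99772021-46044332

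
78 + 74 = 152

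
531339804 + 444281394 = 975621198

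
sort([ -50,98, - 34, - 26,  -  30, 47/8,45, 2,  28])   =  [- 50, - 34,-30, -26, 2, 47/8,28,  45, 98]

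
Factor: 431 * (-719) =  - 309889 = -431^1*719^1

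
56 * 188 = 10528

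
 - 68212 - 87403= - 155615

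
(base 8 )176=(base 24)56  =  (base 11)105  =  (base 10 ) 126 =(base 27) 4I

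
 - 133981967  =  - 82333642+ - 51648325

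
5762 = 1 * 5762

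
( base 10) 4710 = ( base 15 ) 15E0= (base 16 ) 1266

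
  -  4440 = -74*60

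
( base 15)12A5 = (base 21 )90b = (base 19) b09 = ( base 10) 3980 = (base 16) f8c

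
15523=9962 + 5561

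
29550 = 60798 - 31248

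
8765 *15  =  131475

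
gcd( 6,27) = 3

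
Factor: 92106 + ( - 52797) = 3^1*13103^1= 39309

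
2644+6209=8853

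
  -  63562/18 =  - 3532 + 7/9 = - 3531.22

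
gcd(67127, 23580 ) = 1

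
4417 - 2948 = 1469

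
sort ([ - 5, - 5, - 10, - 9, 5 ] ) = [-10, - 9, -5, - 5, 5]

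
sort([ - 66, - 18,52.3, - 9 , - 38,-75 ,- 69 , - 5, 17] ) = [ - 75, - 69,-66 , - 38, - 18, - 9 ,- 5, 17, 52.3] 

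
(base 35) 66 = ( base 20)ag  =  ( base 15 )e6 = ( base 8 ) 330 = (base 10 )216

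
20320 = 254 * 80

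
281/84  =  281/84 = 3.35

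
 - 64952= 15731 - 80683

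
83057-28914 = 54143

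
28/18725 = 4/2675= 0.00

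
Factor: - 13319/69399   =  - 3^( - 2)*11^( - 1 )*19^1 = -19/99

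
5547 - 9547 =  - 4000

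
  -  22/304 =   -  11/152 = -  0.07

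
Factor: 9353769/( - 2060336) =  - 2^( - 4)  *  3^1*61^( - 1)*2111^(-1 )*3117923^1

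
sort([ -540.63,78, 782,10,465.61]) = [ - 540.63, 10, 78, 465.61, 782 ]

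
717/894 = 239/298 = 0.80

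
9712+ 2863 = 12575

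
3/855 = 1/285 = 0.00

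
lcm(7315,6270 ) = 43890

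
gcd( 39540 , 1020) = 60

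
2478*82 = 203196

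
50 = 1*50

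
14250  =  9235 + 5015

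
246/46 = 5 + 8/23 = 5.35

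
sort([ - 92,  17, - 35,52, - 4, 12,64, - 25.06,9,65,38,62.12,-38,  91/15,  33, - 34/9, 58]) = [-92, - 38, - 35, - 25.06, - 4, - 34/9 , 91/15,9,12,17, 33,38, 52, 58, 62.12,64,65]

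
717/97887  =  239/32629 = 0.01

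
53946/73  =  738 + 72/73 = 738.99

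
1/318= 1/318 = 0.00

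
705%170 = 25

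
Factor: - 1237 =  - 1237^1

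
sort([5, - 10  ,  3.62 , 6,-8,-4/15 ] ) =[ -10, - 8, - 4/15 , 3.62,5, 6]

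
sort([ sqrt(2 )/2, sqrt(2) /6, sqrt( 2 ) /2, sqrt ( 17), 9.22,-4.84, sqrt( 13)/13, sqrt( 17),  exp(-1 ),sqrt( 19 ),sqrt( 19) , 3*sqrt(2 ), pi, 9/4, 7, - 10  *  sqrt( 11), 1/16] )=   [ - 10*sqrt(11 ), - 4.84, 1/16, sqrt(2)/6, sqrt( 13)/13,exp(-1 ), sqrt( 2)/2, sqrt( 2)/2,9/4,pi, sqrt( 17) , sqrt(17),  3  *sqrt( 2 ),sqrt(19),sqrt(19) , 7, 9.22]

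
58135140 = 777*74820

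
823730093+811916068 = 1635646161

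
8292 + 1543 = 9835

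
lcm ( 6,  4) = 12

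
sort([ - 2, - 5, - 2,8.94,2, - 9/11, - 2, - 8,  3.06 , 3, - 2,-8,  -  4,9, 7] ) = [  -  8, - 8, - 5,  -  4,  -  2,  -  2,- 2,  -  2, - 9/11,2,3, 3.06,  7, 8.94, 9] 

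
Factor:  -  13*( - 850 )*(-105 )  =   - 2^1*3^1*5^3 * 7^1*13^1*17^1 = - 1160250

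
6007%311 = 98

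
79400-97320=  - 17920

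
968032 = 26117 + 941915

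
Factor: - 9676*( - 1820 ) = 2^4 *5^1*7^1*13^1*41^1*59^1= 17610320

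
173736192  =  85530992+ 88205200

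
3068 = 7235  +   - 4167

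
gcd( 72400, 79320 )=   40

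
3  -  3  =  0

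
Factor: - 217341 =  - 3^2*19^1*31^1*41^1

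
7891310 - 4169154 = 3722156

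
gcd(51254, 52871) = 49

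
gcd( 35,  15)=5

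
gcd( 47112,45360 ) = 24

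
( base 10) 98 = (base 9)118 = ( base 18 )58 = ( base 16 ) 62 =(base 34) 2U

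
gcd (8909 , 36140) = 1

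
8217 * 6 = 49302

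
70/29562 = 35/14781 = 0.00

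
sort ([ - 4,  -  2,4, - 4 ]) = [-4,-4,-2,4 ] 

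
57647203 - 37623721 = 20023482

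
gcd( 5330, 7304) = 2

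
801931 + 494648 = 1296579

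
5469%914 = 899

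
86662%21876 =21034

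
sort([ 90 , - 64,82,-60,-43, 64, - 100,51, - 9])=[ - 100,-64, - 60, - 43,-9, 51,64,  82, 90 ]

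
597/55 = 597/55  =  10.85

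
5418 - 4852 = 566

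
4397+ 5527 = 9924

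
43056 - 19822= 23234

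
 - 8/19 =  - 1 + 11/19 = - 0.42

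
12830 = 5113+7717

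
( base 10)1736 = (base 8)3310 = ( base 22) 3CK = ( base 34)1H2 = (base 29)21P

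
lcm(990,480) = 15840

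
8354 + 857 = 9211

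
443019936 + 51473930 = 494493866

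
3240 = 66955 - 63715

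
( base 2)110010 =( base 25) 20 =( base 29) 1l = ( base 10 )50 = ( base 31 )1J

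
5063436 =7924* 639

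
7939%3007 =1925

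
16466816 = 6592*2498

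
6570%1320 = 1290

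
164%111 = 53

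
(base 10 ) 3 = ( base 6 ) 3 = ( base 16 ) 3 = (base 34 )3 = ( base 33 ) 3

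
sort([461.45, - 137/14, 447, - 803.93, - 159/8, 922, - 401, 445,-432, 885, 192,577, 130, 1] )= [ - 803.93, - 432, - 401,-159/8,-137/14,1, 130,192, 445, 447,461.45, 577, 885, 922]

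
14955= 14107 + 848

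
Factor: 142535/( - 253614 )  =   - 145/258  =  - 2^ ( -1) * 3^( - 1)*5^1*29^1*43^( - 1)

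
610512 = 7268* 84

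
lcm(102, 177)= 6018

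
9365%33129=9365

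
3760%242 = 130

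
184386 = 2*92193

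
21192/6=3532  =  3532.00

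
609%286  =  37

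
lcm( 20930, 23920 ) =167440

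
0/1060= 0=   0.00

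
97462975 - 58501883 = 38961092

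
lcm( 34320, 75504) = 377520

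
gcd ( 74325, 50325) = 75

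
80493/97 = 80493/97= 829.82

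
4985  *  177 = 882345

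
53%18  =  17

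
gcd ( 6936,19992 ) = 408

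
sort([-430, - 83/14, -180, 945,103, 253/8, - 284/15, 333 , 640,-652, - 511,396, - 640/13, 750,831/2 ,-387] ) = [-652, - 511, - 430, - 387 ,- 180, - 640/13, - 284/15,- 83/14, 253/8,103, 333,396, 831/2,  640, 750, 945]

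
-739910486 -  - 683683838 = - 56226648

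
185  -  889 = -704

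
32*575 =18400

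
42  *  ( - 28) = - 1176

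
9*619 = 5571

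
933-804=129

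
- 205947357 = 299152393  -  505099750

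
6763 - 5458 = 1305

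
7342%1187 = 220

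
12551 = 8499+4052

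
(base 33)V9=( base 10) 1032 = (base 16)408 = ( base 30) 14C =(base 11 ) 859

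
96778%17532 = 9118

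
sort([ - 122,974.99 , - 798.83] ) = [ - 798.83,-122,974.99 ]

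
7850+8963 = 16813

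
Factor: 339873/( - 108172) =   -  2^( -2)*3^1*193^1*587^1*27043^( - 1)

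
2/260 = 1/130 = 0.01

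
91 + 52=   143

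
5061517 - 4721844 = 339673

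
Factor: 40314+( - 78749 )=-5^1*7687^1 = - 38435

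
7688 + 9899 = 17587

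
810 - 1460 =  - 650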